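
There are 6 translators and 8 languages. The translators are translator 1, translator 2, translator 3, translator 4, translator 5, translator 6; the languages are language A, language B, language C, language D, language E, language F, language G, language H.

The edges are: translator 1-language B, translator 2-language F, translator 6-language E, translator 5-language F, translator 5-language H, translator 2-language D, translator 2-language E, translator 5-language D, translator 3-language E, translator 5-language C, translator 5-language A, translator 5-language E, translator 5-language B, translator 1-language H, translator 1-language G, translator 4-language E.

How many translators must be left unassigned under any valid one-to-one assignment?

2

For example, pair translator 1→language B, translator 2→language D, translator 3→language E, translator 5→language F.
The set {translator 3, translator 4, translator 6} has only 1 neighbour ({language E}), so by Hall's theorem at most 4 of the 6 translators can be matched.
That matches 4 of the 6, leaving 2 unmatched; no matching can do better.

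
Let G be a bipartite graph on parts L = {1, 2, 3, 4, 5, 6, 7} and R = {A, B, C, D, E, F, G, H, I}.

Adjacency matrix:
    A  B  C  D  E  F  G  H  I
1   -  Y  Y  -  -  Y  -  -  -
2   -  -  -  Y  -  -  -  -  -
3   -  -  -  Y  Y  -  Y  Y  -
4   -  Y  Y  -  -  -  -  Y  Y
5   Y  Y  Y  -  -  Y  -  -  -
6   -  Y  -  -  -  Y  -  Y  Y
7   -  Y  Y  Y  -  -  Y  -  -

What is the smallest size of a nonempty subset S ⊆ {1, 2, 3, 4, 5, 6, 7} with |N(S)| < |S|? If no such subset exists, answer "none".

A matching saturating every left vertex exists, for instance 1→C, 2→D, 3→E, 4→H, 5→A, 6→F, 7→B.
By Hall's marriage theorem, this means |N(S)| ≥ |S| for every subset S, so no violating subset exists.

none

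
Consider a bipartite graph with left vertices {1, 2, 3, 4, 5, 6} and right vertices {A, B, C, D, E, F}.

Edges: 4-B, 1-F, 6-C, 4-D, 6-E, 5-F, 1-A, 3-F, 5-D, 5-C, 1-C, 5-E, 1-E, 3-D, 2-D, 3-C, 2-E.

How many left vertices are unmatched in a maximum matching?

0

A valid assignment of size 6: 1-A, 2-D, 3-F, 4-B, 5-C, 6-E.
All 6 left vertices are matched, so no larger matching exists.
That matches 6 of the 6, leaving 0 unmatched; no matching can do better.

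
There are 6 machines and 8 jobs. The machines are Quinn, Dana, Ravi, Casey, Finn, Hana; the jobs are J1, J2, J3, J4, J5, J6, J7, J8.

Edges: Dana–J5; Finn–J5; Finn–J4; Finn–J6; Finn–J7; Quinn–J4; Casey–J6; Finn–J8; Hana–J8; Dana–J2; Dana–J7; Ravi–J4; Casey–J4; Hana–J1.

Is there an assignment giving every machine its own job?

No

The set {Quinn, Ravi} has only 1 neighbour ({J4}), so by Hall's theorem at most 5 of the 6 machines can be matched.
Hence no matching covers every machine.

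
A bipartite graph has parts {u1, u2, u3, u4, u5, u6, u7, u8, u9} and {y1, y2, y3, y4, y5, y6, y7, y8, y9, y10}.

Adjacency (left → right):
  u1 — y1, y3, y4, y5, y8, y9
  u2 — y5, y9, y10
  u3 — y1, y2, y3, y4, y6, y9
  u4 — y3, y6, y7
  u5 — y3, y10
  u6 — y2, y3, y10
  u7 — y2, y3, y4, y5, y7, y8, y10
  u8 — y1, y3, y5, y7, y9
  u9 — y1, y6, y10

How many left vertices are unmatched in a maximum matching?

0

For example, pair u1→y9, u2→y5, u3→y6, u4→y3, u5→y10, u6→y2, u7→y4, u8→y7, u9→y1.
This saturates every left vertex, so 9 is the maximum.
That matches 9 of the 9, leaving 0 unmatched; no matching can do better.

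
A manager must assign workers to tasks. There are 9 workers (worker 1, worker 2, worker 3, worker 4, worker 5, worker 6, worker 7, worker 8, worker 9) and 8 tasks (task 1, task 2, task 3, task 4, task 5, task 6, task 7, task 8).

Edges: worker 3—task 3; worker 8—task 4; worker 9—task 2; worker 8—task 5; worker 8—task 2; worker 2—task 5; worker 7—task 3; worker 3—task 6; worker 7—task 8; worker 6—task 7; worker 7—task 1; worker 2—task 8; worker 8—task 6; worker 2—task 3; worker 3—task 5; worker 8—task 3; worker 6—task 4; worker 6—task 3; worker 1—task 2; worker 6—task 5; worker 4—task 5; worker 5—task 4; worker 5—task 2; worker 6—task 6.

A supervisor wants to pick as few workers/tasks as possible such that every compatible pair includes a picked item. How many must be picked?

8

The 8 edges worker 1–task 2, worker 2–task 8, worker 3–task 3, worker 4–task 5, worker 5–task 4, worker 6–task 7, worker 7–task 1, worker 8–task 6 form a matching, so any vertex cover needs at least 8 vertices (one per matched edge).
Conversely {worker 2, worker 3, worker 4, worker 5, worker 6, worker 7, worker 8, task 2} meets every edge and has exactly 8 vertices, so 8 is optimal.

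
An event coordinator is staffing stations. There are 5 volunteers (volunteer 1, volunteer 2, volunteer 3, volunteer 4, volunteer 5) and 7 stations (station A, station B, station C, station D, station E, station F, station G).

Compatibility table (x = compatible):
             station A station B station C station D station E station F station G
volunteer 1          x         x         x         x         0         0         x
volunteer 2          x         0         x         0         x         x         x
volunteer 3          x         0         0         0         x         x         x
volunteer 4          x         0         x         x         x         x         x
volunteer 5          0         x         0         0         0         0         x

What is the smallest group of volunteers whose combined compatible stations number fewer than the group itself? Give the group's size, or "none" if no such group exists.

A matching saturating every volunteer exists, for instance volunteer 1→station C, volunteer 2→station F, volunteer 3→station A, volunteer 4→station G, volunteer 5→station B.
By Hall's marriage theorem, this means |N(S)| ≥ |S| for every subset S, so no violating subset exists.

none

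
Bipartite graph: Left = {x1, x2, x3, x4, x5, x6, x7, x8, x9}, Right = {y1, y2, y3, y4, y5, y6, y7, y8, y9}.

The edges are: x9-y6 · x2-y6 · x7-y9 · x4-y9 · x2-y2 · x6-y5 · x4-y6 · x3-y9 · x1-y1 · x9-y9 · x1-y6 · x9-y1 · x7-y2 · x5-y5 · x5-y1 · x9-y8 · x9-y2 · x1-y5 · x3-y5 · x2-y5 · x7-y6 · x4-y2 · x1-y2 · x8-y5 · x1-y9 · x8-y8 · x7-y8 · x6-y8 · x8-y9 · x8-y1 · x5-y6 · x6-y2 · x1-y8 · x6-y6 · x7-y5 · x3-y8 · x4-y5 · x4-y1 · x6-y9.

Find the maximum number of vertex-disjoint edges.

6

A valid assignment of size 6: x1–y1, x2–y2, x3–y8, x4–y9, x5–y5, x6–y6.
The set {x1, x2, x3, x4, x5, x6, x7, x8, x9} has only 6 neighbours ({y1, y2, y5, y6, y8, y9}), so by Hall's theorem at most 6 of the 9 left vertices can be matched.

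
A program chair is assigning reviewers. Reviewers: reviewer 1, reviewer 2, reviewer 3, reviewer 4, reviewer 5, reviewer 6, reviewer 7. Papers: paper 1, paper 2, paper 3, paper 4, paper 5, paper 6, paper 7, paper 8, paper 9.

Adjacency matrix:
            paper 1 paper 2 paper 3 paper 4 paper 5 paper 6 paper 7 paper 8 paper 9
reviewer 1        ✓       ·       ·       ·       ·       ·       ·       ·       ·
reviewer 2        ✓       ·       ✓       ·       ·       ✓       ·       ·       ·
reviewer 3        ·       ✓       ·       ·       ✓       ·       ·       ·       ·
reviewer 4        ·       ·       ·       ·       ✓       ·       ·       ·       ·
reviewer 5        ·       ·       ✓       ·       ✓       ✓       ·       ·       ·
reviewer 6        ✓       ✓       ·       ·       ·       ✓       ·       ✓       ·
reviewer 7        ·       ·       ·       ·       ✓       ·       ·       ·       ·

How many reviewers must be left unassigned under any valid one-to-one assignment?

For example, pair reviewer 1–paper 1, reviewer 2–paper 3, reviewer 3–paper 2, reviewer 4–paper 5, reviewer 5–paper 6, reviewer 6–paper 8.
The set {reviewer 4, reviewer 7} has only 1 neighbour ({paper 5}), so by Hall's theorem at most 6 of the 7 reviewers can be matched.
That matches 6 of the 7, leaving 1 unmatched; no matching can do better.

1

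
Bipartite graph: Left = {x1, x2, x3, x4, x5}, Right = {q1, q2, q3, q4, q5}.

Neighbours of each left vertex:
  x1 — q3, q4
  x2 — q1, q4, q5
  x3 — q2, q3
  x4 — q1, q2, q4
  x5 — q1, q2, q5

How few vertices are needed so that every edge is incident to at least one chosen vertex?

{x1, x2, x3, x4, x5} is a vertex cover of size 5: every edge has an endpoint in this set.
No smaller cover exists because x1–q4, x2–q5, x3–q3, x4–q1, x5–q2 is a matching of size 5, and a cover must include an endpoint of each of these disjoint edges (König's theorem).

5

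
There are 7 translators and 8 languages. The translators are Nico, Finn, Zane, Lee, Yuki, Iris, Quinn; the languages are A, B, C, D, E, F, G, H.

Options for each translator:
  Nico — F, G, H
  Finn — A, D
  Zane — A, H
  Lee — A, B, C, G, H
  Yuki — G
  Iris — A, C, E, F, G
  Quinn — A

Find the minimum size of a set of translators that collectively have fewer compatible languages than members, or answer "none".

none

A matching saturating every translator exists, for instance Nico→F, Finn→D, Zane→H, Lee→B, Yuki→G, Iris→E, Quinn→A.
By Hall's marriage theorem, this means |N(S)| ≥ |S| for every subset S, so no violating subset exists.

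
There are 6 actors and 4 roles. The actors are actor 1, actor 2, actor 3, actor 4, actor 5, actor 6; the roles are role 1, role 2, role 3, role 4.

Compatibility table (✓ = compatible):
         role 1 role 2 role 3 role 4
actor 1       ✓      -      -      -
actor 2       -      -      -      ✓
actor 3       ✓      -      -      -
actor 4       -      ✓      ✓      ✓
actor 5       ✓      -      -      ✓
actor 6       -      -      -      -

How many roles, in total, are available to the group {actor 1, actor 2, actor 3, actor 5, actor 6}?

The union of neighbours of {actor 1, actor 2, actor 3, actor 5, actor 6} is {role 1, role 4}, which has 2 elements.
Since |N(S)| = 2 < |S| = 5, Hall's condition fails for this subset.

2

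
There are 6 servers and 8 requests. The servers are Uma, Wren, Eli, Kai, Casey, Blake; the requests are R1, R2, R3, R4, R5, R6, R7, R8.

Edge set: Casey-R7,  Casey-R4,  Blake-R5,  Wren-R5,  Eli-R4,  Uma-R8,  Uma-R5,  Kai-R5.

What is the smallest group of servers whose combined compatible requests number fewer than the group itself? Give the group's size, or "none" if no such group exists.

2

Take S = {Wren, Kai}. Its neighbourhood is {R5}, so |N(S)| = 1 < |S| = 2.
No single vertex violates Hall's condition since each has at least one neighbour, so 2 is the minimum.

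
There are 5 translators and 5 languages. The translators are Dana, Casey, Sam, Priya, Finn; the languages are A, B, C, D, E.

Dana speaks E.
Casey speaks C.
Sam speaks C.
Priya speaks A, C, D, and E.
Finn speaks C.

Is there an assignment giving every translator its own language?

No

The set {Casey, Sam, Finn} has only 1 neighbour ({C}), so by Hall's theorem at most 3 of the 5 translators can be matched.
Hence no matching covers every translator.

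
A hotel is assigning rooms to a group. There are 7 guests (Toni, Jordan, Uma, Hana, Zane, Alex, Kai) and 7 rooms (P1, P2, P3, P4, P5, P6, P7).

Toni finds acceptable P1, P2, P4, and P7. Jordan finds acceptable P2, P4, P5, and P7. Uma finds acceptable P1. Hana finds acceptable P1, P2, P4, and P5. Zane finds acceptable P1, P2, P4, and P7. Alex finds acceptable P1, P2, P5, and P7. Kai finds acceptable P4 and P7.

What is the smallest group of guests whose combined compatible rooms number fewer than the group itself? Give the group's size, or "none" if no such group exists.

Take S = {Toni, Jordan, Uma, Hana, Zane, Alex}. Its neighbourhood is {P1, P2, P4, P5, P7}, so |N(S)| = 5 < |S| = 6.
Every subset of size less than 6 has at least as many neighbours as members, so 6 is the minimum.

6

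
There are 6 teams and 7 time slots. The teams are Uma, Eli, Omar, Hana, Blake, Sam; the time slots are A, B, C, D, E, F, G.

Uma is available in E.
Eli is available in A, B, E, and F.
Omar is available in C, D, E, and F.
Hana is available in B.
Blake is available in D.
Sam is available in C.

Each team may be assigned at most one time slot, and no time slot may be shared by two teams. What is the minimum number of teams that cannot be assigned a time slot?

For example, pair Uma–E, Eli–A, Omar–F, Hana–B, Blake–D, Sam–C.
All 6 teams are matched, so no larger matching exists.
That matches 6 of the 6, leaving 0 unmatched; no matching can do better.

0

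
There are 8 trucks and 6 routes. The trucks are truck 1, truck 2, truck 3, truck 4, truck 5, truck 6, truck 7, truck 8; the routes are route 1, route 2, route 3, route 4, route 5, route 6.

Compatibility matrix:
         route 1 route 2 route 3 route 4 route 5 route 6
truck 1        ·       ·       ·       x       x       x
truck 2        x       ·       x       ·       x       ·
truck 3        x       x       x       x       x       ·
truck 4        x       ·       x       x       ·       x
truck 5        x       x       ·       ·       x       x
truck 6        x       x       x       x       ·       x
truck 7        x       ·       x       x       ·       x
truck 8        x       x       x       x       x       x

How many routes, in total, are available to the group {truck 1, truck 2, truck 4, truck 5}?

6

The union of neighbours of {truck 1, truck 2, truck 4, truck 5} is {route 1, route 2, route 3, route 4, route 5, route 6}, which has 6 elements.
Since |N(S)| = 6 ≥ |S| = 4, Hall's condition holds for this subset.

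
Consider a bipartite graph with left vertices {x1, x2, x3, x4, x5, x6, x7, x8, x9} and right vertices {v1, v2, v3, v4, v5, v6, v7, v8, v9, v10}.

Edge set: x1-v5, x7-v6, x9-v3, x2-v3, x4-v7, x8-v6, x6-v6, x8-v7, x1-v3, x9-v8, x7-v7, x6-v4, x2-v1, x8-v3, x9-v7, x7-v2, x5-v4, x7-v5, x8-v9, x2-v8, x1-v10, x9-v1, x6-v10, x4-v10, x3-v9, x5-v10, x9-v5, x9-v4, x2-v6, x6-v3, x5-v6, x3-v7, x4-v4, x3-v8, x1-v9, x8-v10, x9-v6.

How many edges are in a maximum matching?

9

One maximum matching: x1-v3, x2-v1, x3-v9, x4-v7, x5-v4, x6-v6, x7-v2, x8-v10, x9-v8.
This saturates every left vertex, so 9 is the maximum.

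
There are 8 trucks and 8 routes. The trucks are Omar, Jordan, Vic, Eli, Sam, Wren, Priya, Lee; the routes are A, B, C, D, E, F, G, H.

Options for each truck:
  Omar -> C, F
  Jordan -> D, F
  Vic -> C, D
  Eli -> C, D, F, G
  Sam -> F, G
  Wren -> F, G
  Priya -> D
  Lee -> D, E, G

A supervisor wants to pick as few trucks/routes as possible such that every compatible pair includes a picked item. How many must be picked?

A maximum matching has 5 edges (e.g. Omar–F, Jordan–D, Vic–C, Eli–G, Lee–E).
By König's theorem the minimum vertex cover has the same size. One such cover is {Lee, C, D, F, G}.

5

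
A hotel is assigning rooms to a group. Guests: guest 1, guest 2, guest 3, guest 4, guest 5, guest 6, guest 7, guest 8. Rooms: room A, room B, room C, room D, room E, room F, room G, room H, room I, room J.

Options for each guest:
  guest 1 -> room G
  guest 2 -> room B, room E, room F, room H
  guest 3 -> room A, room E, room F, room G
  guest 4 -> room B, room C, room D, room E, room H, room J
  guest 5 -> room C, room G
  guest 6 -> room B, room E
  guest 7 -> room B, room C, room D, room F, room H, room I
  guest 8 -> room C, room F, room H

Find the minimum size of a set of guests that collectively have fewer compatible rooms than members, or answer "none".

A matching saturating every guest exists, for instance guest 1→room G, guest 2→room H, guest 3→room E, guest 4→room J, guest 5→room C, guest 6→room B, guest 7→room I, guest 8→room F.
By Hall's marriage theorem, this means |N(S)| ≥ |S| for every subset S, so no violating subset exists.

none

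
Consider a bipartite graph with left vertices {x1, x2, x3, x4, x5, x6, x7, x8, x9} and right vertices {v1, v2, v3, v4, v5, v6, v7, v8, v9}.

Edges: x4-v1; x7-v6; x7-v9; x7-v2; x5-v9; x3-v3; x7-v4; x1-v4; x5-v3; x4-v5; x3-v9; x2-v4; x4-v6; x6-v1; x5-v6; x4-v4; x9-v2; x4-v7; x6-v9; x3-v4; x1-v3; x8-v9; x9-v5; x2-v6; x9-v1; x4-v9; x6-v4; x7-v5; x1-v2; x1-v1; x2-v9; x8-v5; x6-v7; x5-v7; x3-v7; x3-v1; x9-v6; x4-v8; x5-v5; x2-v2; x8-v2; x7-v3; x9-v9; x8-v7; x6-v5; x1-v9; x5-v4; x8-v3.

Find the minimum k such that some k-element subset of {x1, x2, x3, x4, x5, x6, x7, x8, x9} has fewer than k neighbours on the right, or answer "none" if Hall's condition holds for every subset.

A matching saturating every left vertex exists, for instance x1→v4, x2→v6, x3→v1, x4→v8, x5→v5, x6→v7, x7→v3, x8→v9, x9→v2.
By Hall's marriage theorem, this means |N(S)| ≥ |S| for every subset S, so no violating subset exists.

none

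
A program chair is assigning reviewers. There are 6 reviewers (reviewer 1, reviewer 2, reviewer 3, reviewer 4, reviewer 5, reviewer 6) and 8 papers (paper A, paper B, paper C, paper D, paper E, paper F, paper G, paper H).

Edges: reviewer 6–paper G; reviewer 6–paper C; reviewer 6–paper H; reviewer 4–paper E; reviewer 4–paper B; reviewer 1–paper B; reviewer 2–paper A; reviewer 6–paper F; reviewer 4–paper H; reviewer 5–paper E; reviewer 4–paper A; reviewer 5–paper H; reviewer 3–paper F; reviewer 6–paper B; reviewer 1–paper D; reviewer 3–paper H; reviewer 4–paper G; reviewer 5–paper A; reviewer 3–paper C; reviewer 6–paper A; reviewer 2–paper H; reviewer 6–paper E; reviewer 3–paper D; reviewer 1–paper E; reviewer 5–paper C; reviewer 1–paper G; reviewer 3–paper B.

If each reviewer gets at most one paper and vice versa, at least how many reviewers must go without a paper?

One maximum matching: reviewer 1–paper D, reviewer 2–paper A, reviewer 3–paper C, reviewer 4–paper G, reviewer 5–paper E, reviewer 6–paper B.
All 6 reviewers are matched, so no larger matching exists.
That matches 6 of the 6, leaving 0 unmatched; no matching can do better.

0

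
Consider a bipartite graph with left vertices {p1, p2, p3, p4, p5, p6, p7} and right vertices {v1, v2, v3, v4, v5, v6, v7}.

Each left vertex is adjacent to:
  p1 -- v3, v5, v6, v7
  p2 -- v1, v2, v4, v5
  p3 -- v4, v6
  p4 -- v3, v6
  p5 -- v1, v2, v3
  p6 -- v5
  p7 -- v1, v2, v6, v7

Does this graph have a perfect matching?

Yes

One maximum matching: p1→v7, p2→v4, p3→v6, p4→v3, p5→v1, p6→v5, p7→v2.
Every left vertex is matched, so this is a perfect matching.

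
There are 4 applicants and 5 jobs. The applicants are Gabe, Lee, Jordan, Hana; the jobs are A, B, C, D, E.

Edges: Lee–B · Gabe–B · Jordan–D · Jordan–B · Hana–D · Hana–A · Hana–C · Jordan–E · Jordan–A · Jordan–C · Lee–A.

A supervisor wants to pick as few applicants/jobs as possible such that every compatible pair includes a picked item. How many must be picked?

A maximum matching has 4 edges (e.g. Gabe–B, Lee–A, Jordan–E, Hana–C).
By König's theorem the minimum vertex cover has the same size. One such cover is {Gabe, Lee, Jordan, Hana}.

4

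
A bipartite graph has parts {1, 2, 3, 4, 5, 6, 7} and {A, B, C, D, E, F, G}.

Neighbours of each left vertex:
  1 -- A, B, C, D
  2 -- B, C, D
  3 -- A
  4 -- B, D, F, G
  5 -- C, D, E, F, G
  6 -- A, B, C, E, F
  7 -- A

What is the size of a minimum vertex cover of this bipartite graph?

The 6 edges 1–D, 2–C, 3–A, 4–B, 5–G, 6–E form a matching, so any vertex cover needs at least 6 vertices (one per matched edge).
Conversely {1, 2, 4, 5, 6, A} meets every edge and has exactly 6 vertices, so 6 is optimal.

6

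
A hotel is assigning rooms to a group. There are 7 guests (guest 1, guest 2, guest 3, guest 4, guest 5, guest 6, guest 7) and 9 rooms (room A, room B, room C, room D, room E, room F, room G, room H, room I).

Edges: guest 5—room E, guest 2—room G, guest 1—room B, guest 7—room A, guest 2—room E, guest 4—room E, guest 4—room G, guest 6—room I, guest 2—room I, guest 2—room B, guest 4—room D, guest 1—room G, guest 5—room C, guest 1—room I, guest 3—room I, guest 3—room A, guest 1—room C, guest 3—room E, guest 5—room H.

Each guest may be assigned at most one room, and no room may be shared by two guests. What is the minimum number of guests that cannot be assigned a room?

One maximum matching: guest 1-room G, guest 2-room B, guest 3-room E, guest 4-room D, guest 5-room H, guest 6-room I, guest 7-room A.
This saturates every guest, so 7 is the maximum.
That matches 7 of the 7, leaving 0 unmatched; no matching can do better.

0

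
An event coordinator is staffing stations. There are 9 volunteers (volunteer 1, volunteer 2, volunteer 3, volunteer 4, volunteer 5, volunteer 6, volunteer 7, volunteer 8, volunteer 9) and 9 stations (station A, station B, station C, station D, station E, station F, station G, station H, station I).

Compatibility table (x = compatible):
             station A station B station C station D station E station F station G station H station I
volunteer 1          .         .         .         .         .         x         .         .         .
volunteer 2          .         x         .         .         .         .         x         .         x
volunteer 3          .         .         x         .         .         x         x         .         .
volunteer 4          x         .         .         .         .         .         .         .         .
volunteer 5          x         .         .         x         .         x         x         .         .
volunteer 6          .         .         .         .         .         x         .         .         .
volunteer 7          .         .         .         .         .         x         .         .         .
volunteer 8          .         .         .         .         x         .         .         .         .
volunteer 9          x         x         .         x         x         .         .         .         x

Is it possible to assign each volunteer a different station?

No

The set {volunteer 1, volunteer 6, volunteer 7} has only 1 neighbour ({station F}), so by Hall's theorem at most 7 of the 9 volunteers can be matched.
Hence no matching covers every volunteer.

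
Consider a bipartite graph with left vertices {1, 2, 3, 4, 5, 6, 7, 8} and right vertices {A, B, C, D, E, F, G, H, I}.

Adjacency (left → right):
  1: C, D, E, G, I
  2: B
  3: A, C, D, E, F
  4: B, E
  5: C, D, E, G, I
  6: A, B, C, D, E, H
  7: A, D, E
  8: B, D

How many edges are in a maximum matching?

8

One maximum matching: 1-G, 2-B, 3-F, 4-E, 5-I, 6-H, 7-A, 8-D.
All 8 left vertices are matched, so no larger matching exists.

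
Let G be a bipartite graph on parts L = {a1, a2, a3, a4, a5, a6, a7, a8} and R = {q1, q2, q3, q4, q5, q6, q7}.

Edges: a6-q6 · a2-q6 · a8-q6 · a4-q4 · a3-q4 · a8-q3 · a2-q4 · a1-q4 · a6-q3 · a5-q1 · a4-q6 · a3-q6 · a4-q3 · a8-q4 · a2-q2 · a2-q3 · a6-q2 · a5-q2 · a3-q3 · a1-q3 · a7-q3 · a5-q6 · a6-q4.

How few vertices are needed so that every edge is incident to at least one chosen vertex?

{a5, q2, q3, q4, q6} is a vertex cover of size 5: every edge has an endpoint in this set.
No smaller cover exists because a1–q3, a2–q2, a3–q4, a4–q6, a5–q1 is a matching of size 5, and a cover must include an endpoint of each of these disjoint edges (König's theorem).

5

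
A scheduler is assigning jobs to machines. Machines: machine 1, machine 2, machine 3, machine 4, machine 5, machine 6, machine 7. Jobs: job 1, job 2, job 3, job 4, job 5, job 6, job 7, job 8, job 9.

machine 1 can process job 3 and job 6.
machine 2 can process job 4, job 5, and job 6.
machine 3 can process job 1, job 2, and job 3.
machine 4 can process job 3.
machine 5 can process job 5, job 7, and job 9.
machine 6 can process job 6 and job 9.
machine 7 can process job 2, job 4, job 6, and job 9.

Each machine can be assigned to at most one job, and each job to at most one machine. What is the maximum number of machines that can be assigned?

One maximum matching: machine 1-job 6, machine 2-job 5, machine 3-job 2, machine 4-job 3, machine 5-job 7, machine 6-job 9, machine 7-job 4.
This saturates every machine, so 7 is the maximum.

7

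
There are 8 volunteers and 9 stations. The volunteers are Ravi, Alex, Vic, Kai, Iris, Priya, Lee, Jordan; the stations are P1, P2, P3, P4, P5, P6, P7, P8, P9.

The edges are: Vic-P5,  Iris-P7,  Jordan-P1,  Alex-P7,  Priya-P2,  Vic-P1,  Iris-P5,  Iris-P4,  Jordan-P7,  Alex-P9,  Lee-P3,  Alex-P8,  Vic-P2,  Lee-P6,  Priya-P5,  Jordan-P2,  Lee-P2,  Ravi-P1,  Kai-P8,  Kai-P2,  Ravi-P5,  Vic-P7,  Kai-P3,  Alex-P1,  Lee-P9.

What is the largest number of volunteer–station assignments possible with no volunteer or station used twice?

8

For example, pair Ravi-P5, Alex-P9, Vic-P7, Kai-P8, Iris-P4, Priya-P2, Lee-P6, Jordan-P1.
All 8 volunteers are matched, so no larger matching exists.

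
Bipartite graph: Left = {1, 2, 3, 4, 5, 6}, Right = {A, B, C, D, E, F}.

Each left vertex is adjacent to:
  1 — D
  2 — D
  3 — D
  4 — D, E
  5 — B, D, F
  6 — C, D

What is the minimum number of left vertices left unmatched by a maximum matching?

One maximum matching: 1-D, 4-E, 5-B, 6-C.
The set {1, 2, 3} has only 1 neighbour ({D}), so by Hall's theorem at most 4 of the 6 left vertices can be matched.
That matches 4 of the 6, leaving 2 unmatched; no matching can do better.

2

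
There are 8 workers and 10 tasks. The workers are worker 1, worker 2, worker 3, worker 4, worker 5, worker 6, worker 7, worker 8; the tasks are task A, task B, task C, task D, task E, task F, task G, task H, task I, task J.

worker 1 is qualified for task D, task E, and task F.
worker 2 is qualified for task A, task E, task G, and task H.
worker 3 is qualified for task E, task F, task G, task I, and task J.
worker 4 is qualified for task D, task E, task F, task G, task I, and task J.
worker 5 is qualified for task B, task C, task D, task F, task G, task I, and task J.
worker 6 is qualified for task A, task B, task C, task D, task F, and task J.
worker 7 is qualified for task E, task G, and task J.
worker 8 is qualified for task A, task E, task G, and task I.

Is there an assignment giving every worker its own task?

One maximum matching: worker 1-task D, worker 2-task A, worker 3-task G, worker 4-task F, worker 5-task I, worker 6-task C, worker 7-task J, worker 8-task E.
Every worker is matched, so this matching saturates all of them.

Yes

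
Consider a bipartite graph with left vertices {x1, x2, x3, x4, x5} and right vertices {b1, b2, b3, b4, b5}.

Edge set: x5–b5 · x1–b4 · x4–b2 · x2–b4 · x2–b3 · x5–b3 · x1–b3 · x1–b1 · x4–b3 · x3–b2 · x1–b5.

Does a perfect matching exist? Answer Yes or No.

Yes

One maximum matching: x1→b1, x2→b4, x3→b2, x4→b3, x5→b5.
All 5 left vertices are covered.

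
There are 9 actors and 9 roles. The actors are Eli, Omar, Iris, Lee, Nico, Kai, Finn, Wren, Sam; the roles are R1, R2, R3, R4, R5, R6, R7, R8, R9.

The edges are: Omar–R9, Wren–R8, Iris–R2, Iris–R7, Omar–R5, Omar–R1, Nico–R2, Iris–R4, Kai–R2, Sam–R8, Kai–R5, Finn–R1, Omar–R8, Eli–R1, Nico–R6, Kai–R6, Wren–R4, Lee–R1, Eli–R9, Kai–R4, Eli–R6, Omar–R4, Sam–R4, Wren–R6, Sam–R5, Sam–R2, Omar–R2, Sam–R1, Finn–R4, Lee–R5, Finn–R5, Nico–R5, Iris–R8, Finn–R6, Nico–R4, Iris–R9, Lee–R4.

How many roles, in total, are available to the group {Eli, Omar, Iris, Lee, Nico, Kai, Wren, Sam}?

The union of neighbours of {Eli, Omar, Iris, Lee, Nico, Kai, Wren, Sam} is {R1, R2, R4, R5, R6, R7, R8, R9}, which has 8 elements.
Since |N(S)| = 8 ≥ |S| = 8, Hall's condition holds for this subset.

8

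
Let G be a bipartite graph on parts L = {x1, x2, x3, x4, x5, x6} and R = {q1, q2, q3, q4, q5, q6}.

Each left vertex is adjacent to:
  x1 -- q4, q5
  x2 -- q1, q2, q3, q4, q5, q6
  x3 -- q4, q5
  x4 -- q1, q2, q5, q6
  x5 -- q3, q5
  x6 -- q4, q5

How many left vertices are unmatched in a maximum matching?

One maximum matching: x1-q4, x2-q1, x3-q5, x4-q6, x5-q3.
The set {x1, x3, x6} has only 2 neighbours ({q4, q5}), so by Hall's theorem at most 5 of the 6 left vertices can be matched.
That matches 5 of the 6, leaving 1 unmatched; no matching can do better.

1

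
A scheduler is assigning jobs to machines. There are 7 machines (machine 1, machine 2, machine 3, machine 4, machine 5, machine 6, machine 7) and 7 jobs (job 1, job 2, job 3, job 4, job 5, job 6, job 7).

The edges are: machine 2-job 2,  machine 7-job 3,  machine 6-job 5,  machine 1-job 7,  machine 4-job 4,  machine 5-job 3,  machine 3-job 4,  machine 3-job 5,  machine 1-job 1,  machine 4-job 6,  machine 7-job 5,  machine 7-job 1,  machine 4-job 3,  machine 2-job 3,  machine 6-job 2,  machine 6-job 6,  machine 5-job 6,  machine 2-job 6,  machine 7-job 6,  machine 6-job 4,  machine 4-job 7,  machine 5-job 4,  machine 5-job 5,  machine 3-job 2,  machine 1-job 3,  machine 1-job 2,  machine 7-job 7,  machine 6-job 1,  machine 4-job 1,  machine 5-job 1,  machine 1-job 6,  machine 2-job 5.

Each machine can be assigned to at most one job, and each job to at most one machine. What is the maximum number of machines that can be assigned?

For example, pair machine 1–job 3, machine 2–job 6, machine 3–job 2, machine 4–job 7, machine 5–job 4, machine 6–job 1, machine 7–job 5.
All 7 machines are matched, so no larger matching exists.

7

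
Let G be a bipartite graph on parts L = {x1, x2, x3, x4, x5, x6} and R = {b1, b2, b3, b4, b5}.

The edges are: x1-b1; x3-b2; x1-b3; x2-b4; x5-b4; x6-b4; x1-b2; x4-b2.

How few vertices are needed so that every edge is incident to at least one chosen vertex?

A maximum matching has 3 edges (e.g. x1–b3, x2–b4, x3–b2).
By König's theorem the minimum vertex cover has the same size. One such cover is {x1, b2, b4}.

3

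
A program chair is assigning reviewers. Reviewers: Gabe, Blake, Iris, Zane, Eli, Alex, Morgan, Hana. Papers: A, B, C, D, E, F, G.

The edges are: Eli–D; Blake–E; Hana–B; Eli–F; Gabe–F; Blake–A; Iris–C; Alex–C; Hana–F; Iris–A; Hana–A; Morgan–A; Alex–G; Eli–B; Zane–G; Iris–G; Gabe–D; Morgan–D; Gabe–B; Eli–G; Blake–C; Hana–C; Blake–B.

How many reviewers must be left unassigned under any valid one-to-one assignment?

One maximum matching: Gabe–F, Blake–E, Iris–A, Zane–G, Eli–B, Alex–C, Morgan–D.
The set {Gabe, Iris, Zane, Eli, Alex, Morgan, Hana} has only 6 neighbours ({A, B, C, D, F, G}), so by Hall's theorem at most 7 of the 8 reviewers can be matched.
That matches 7 of the 8, leaving 1 unmatched; no matching can do better.

1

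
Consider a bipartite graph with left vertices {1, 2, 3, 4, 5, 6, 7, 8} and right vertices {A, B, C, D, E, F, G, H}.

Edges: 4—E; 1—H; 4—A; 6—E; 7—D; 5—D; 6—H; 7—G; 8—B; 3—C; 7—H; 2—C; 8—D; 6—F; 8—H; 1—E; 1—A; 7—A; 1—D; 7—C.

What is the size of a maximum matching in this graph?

A valid assignment of size 7: 1→E, 2→C, 4→A, 5→D, 6→H, 7→G, 8→B.
The set {2, 3} has only 1 neighbour ({C}), so by Hall's theorem at most 7 of the 8 left vertices can be matched.

7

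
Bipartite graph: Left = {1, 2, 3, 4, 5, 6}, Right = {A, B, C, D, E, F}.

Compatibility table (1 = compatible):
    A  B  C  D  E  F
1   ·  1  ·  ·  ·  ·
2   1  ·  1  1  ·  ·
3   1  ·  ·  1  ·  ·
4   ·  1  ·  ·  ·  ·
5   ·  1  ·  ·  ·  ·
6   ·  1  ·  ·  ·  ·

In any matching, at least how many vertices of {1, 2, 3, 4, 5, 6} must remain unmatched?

A valid assignment of size 3: 1-B, 2-C, 3-D.
The set {1, 4, 5, 6} has only 1 neighbour ({B}), so by Hall's theorem at most 3 of the 6 left vertices can be matched.
That matches 3 of the 6, leaving 3 unmatched; no matching can do better.

3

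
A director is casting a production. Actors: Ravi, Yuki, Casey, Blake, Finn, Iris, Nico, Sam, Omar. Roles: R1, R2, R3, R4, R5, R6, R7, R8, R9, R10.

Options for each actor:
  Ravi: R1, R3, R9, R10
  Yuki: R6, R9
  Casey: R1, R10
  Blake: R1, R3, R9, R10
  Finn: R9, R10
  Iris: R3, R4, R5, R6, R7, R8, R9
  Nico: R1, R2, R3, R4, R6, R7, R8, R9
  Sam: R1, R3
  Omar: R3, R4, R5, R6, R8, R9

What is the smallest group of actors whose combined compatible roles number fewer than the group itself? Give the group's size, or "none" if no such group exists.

5

Take S = {Ravi, Casey, Blake, Finn, Sam}. Its neighbourhood is {R1, R3, R9, R10}, so |N(S)| = 4 < |S| = 5.
Every subset of size less than 5 has at least as many neighbours as members, so 5 is the minimum.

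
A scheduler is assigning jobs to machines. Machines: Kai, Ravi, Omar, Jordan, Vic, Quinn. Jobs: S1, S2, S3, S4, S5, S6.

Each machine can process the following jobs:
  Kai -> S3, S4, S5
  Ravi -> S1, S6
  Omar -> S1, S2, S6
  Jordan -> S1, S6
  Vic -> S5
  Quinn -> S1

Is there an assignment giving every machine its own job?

The set {Ravi, Jordan, Quinn} has only 2 neighbours ({S1, S6}), so by Hall's theorem at most 5 of the 6 machines can be matched.
Hence no matching covers every machine.

No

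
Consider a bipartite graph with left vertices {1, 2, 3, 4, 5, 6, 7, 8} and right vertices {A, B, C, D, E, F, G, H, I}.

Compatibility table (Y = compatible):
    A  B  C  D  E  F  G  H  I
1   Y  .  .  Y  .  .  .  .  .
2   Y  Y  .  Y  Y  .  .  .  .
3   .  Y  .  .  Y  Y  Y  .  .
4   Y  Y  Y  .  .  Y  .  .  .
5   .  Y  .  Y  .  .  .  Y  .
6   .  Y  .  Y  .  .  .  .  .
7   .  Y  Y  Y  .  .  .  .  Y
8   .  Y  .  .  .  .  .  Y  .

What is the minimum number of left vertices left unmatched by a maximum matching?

A valid assignment of size 8: 1-A, 2-E, 3-G, 4-F, 5-H, 6-D, 7-C, 8-B.
All 8 left vertices are matched, so no larger matching exists.
That matches 8 of the 8, leaving 0 unmatched; no matching can do better.

0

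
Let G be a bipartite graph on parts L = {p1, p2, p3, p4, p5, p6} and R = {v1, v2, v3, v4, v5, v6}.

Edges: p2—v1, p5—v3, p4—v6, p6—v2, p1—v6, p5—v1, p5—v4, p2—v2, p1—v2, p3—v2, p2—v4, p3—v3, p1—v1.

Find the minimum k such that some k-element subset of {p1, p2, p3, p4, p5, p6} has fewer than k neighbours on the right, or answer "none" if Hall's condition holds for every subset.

Take S = {p1, p2, p3, p4, p5, p6}. Its neighbourhood is {v1, v2, v3, v4, v6}, so |N(S)| = 5 < |S| = 6.
Every subset of size less than 6 has at least as many neighbours as members, so 6 is the minimum.

6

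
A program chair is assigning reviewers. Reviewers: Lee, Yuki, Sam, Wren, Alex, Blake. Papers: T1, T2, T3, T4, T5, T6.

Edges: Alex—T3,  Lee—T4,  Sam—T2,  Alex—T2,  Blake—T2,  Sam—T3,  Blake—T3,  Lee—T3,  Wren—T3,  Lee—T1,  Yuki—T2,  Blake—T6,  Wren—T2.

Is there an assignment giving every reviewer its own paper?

No

The set {Yuki, Sam, Wren, Alex} has only 2 neighbours ({T2, T3}), so by Hall's theorem at most 4 of the 6 reviewers can be matched.
Hence no matching covers every reviewer.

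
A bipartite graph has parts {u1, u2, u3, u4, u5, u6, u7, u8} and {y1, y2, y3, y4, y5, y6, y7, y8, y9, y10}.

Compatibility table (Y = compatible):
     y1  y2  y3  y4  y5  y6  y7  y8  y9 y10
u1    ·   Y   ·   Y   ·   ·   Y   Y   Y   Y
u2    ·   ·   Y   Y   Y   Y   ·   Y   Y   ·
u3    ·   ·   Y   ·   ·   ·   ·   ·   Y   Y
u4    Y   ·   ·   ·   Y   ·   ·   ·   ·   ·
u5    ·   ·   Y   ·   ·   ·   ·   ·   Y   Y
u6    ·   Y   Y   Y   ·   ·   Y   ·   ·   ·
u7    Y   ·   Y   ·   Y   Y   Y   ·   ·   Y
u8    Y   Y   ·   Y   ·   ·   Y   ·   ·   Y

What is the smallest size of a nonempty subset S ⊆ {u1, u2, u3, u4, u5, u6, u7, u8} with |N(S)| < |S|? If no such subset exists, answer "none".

none

A matching saturating every left vertex exists, for instance u1→y4, u2→y3, u3→y9, u4→y1, u5→y10, u6→y2, u7→y6, u8→y7.
By Hall's marriage theorem, this means |N(S)| ≥ |S| for every subset S, so no violating subset exists.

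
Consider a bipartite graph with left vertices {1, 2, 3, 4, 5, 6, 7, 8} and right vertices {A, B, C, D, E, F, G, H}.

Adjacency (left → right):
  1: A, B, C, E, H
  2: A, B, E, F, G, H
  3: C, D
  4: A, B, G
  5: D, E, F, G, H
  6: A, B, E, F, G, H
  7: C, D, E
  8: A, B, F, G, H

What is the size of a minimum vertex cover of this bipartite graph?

8

A maximum matching has 8 edges (e.g. 1–H, 2–F, 3–D, 4–B, 5–E, 6–A, 7–C, 8–G).
By König's theorem the minimum vertex cover has the same size. One such cover is {1, 2, 3, 4, 5, 6, 7, 8}.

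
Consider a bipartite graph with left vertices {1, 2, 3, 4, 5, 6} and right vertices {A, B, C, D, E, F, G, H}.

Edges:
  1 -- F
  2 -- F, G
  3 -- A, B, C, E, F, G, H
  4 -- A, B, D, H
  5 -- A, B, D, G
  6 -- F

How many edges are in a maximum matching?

For example, pair 1→F, 2→G, 3→A, 4→D, 5→B.
The set {1, 6} has only 1 neighbour ({F}), so by Hall's theorem at most 5 of the 6 left vertices can be matched.

5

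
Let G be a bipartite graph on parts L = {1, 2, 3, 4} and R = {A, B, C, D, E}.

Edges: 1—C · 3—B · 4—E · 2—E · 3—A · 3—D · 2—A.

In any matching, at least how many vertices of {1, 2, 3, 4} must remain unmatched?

A valid assignment of size 4: 1–C, 2–A, 3–B, 4–E.
This saturates every left vertex, so 4 is the maximum.
That matches 4 of the 4, leaving 0 unmatched; no matching can do better.

0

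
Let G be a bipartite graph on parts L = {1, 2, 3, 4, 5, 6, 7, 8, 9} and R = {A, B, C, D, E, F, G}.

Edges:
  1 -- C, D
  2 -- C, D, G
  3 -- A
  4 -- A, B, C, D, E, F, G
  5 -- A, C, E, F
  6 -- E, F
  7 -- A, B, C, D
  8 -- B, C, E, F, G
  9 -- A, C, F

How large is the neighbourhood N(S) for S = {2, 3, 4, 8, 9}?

The union of neighbours of {2, 3, 4, 8, 9} is {A, B, C, D, E, F, G}, which has 7 elements.
Since |N(S)| = 7 ≥ |S| = 5, Hall's condition holds for this subset.

7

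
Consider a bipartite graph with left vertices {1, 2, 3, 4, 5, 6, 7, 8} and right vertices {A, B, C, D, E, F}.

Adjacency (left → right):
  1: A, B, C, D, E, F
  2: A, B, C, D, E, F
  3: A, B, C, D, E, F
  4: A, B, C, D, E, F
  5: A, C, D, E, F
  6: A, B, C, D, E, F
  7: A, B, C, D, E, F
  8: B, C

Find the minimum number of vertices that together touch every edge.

6

A maximum matching has 6 edges (e.g. 1–C, 2–D, 3–F, 4–B, 5–E, 6–A).
By König's theorem the minimum vertex cover has the same size. One such cover is {A, B, C, D, E, F}.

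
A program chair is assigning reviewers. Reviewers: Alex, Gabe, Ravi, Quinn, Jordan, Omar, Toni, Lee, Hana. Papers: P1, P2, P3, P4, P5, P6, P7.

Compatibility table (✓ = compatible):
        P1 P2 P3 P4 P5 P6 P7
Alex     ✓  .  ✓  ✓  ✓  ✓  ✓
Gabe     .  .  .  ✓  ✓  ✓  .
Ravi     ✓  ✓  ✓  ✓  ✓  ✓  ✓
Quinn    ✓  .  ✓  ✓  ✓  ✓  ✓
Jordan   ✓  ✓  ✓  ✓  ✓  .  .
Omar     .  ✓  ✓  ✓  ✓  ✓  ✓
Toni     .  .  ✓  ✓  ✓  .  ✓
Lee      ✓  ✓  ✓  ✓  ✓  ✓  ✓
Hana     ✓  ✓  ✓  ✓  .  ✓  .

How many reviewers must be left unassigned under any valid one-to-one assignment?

2

One maximum matching: Alex–P4, Gabe–P6, Ravi–P1, Quinn–P3, Jordan–P5, Omar–P2, Toni–P7.
The set {Alex, Gabe, Ravi, Quinn, Jordan, Omar, Toni, Lee, Hana} has only 7 neighbours ({P1, P2, P3, P4, P5, P6, P7}), so by Hall's theorem at most 7 of the 9 reviewers can be matched.
That matches 7 of the 9, leaving 2 unmatched; no matching can do better.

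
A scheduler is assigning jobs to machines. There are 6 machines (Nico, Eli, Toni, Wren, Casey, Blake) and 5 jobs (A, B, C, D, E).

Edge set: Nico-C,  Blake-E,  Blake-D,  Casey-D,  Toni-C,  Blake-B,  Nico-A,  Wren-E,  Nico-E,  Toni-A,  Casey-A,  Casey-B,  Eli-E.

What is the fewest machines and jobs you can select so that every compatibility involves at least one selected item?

5

The 5 edges Nico–A, Eli–E, Toni–C, Casey–D, Blake–B form a matching, so any vertex cover needs at least 5 vertices (one per matched edge).
Conversely {Nico, Toni, Casey, Blake, E} meets every edge and has exactly 5 vertices, so 5 is optimal.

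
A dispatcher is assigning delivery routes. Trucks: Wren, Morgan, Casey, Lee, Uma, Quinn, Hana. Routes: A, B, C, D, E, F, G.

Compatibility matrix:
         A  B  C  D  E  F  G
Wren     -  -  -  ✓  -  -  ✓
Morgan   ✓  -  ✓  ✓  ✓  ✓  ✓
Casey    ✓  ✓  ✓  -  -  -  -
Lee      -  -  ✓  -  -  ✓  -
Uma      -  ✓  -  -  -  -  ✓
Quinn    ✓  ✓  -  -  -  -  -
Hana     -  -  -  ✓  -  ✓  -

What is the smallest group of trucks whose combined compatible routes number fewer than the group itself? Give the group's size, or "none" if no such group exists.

none

A matching saturating every truck exists, for instance Wren→D, Morgan→E, Casey→B, Lee→C, Uma→G, Quinn→A, Hana→F.
By Hall's marriage theorem, this means |N(S)| ≥ |S| for every subset S, so no violating subset exists.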